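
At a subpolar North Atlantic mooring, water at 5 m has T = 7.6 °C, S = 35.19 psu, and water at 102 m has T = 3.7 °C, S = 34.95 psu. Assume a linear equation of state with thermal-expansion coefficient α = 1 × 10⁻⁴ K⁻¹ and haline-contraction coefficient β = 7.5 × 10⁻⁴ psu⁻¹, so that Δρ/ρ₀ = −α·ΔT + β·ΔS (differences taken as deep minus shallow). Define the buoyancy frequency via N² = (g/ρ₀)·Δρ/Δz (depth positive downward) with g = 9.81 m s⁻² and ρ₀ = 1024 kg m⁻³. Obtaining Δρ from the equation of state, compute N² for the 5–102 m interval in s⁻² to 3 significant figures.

ΔT = -3.9 K, ΔS = -0.24 psu (deep − shallow).
Δρ/ρ₀ = −αΔT + βΔS = 3.90 × 10⁻⁴ − 1.80 × 10⁻⁴ = 2.10 × 10⁻⁴, so Δρ ≈ 0.2150 kg m⁻³.
N² = (g/ρ₀)·Δρ/Δz = g·(Δρ/ρ₀)/Δz = 9.81 × 2.10 × 10⁻⁴ / 97 = 2.1238 × 10⁻⁵ s⁻² ≈ 2.12 × 10⁻⁵ s⁻².

2.12 × 10⁻⁵ s⁻²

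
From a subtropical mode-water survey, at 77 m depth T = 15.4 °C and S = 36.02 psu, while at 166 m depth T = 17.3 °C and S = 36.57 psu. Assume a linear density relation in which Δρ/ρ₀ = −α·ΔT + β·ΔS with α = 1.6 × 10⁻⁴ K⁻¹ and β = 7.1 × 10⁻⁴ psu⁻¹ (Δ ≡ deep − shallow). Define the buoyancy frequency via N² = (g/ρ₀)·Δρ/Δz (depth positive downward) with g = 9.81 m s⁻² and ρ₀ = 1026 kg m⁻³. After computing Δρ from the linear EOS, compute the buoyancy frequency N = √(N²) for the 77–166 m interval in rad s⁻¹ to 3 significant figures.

ΔT = +1.9 K, ΔS = +0.55 psu (deep − shallow).
Δρ/ρ₀ = −αΔT + βΔS = -3.04 × 10⁻⁴ + 3.905 × 10⁻⁴ = 8.65 × 10⁻⁵, so Δρ ≈ 0.08875 kg m⁻³.
N² = (g/ρ₀)·Δρ/Δz = g·(Δρ/ρ₀)/Δz = 9.81 × 8.65 × 10⁻⁵ / 89 = 9.5344 × 10⁻⁶ s⁻².
N = √(9.5344 × 10⁻⁶) = 3.0878 × 10⁻³ rad s⁻¹ ≈ 3.09 × 10⁻³ rad s⁻¹.

3.09 × 10⁻³ rad s⁻¹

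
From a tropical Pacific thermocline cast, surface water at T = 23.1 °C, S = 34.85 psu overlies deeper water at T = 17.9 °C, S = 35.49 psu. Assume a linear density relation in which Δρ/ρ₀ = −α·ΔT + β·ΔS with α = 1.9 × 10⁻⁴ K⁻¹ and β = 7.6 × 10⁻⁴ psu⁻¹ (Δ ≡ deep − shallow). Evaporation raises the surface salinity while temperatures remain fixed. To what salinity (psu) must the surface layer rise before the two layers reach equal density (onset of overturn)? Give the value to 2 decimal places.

Neutral buoyancy requires −α(T_deep − T_surf) + β(S_deep − S_surf′) = 0.
S_surf′ = S_deep − (α/β)·ΔT = 35.49 − (1.9 × 10⁻⁴/7.6 × 10⁻⁴)·(-5.2) = 36.7900 psu.
Increase required: 36.7900 − 34.85 = 1.9400 psu.

36.79 psu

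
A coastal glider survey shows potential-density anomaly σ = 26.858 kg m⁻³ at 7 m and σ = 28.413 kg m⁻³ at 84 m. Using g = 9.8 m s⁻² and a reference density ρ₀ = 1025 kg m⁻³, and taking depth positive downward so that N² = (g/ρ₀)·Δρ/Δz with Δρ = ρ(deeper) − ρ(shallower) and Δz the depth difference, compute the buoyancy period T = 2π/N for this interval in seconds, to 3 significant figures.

452 s

Δρ = 1028.413 − 1026.858 = 1.555 kg m⁻³ over Δz = 84 − 7 = 77 m.
N² = (9.8/1025) × (1.555/77) = 1.9308 × 10⁻⁴ s⁻².
N = √(1.9308 × 10⁻⁴) = 0.013895 rad s⁻¹, so T = 2π/N = 452.19 s ≈ 452 s.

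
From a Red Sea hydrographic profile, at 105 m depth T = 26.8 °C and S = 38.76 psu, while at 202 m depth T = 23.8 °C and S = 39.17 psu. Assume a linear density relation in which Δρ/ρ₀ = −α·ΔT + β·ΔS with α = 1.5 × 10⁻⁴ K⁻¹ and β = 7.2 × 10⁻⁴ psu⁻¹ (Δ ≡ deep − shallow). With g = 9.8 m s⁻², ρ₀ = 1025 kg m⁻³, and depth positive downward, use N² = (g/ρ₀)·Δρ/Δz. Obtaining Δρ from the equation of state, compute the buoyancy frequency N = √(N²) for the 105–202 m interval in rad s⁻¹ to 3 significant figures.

8.68 × 10⁻³ rad s⁻¹

ΔT = -3.0 K, ΔS = +0.41 psu (deep − shallow).
Δρ/ρ₀ = −αΔT + βΔS = 4.50 × 10⁻⁴ + 2.952 × 10⁻⁴ = 7.452 × 10⁻⁴, so Δρ ≈ 0.7638 kg m⁻³.
N² = (g/ρ₀)·Δρ/Δz = g·(Δρ/ρ₀)/Δz = 9.8 × 7.452 × 10⁻⁴ / 97 = 7.5288 × 10⁻⁵ s⁻².
N = √(7.5288 × 10⁻⁵) = 8.6769 × 10⁻³ rad s⁻¹ ≈ 8.68 × 10⁻³ rad s⁻¹.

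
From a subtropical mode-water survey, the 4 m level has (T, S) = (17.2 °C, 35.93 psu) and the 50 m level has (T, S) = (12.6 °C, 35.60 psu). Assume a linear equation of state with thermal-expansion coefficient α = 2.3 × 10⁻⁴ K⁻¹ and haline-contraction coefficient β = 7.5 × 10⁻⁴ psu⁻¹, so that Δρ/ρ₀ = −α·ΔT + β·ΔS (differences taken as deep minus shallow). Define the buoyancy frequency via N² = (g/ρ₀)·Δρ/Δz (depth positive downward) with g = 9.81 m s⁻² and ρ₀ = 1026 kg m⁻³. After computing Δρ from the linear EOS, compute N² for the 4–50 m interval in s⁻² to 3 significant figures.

ΔT = -4.6 K, ΔS = -0.33 psu (deep − shallow).
Δρ/ρ₀ = −αΔT + βΔS = 1.058 × 10⁻³ − 2.475 × 10⁻⁴ = 8.105 × 10⁻⁴, so Δρ ≈ 0.8316 kg m⁻³.
N² = (g/ρ₀)·Δρ/Δz = g·(Δρ/ρ₀)/Δz = 9.81 × 8.105 × 10⁻⁴ / 46 = 1.7285 × 10⁻⁴ s⁻² ≈ 1.73 × 10⁻⁴ s⁻².

1.73 × 10⁻⁴ s⁻²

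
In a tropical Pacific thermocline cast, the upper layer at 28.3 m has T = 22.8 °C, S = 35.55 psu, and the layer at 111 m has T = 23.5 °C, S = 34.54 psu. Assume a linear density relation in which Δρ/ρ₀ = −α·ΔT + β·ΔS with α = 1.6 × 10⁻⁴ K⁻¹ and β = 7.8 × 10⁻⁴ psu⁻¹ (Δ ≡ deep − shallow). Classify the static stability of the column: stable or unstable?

ΔT = 23.5 − 22.8 = +0.7 K and ΔS = 34.54 − 35.55 = -1.01 psu (deep − shallow).
−αΔT = -1.12 × 10⁻⁴; βΔS = -7.878 × 10⁻⁴; sum Δρ/ρ₀ = -8.998 × 10⁻⁴.
Δρ/ρ₀ < 0, so Δρ < 0: deeper water is lighter → statically unstable; the column would overturn.

unstable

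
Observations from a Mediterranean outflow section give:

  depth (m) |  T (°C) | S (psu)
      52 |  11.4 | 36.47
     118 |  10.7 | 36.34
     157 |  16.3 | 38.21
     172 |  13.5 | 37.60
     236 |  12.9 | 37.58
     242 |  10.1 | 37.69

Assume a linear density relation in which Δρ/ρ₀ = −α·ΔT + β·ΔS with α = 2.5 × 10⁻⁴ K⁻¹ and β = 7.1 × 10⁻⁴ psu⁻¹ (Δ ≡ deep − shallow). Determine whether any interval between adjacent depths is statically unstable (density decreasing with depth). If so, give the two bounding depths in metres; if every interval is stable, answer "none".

Evaluate Δρ/ρ₀ = −αΔT + βΔS across each adjacent pair:
  52–118 m: −αΔT+βΔS = −(2.5 × 10⁻⁴)(-0.7)+(7.1 × 10⁻⁴)(-0.13) = 8.3 × 10⁻⁵ → stable
  118–157 m: −αΔT+βΔS = −(2.5 × 10⁻⁴)(+5.6)+(7.1 × 10⁻⁴)(+1.87) = -7.2 × 10⁻⁵ → UNSTABLE
  157–172 m: −αΔT+βΔS = −(2.5 × 10⁻⁴)(-2.8)+(7.1 × 10⁻⁴)(-0.61) = 2.7 × 10⁻⁴ → stable
  172–236 m: −αΔT+βΔS = −(2.5 × 10⁻⁴)(-0.6)+(7.1 × 10⁻⁴)(-0.02) = 1.4 × 10⁻⁴ → stable
  236–242 m: −αΔT+βΔS = −(2.5 × 10⁻⁴)(-2.8)+(7.1 × 10⁻⁴)(+0.11) = 7.8 × 10⁻⁴ → stable
The 118–157 m interval has Δρ < 0: lighter water underlies denser water.

118–157 m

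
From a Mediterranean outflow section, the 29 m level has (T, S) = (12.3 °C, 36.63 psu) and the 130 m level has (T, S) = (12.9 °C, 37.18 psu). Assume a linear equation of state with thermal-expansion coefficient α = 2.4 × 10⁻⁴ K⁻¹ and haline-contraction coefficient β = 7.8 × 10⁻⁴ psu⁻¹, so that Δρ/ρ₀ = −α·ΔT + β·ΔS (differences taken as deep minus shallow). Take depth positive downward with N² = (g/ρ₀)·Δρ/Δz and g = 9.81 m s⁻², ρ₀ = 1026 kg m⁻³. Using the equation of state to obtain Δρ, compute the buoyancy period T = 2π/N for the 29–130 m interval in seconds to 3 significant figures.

1.19 × 10³ s

ΔT = +0.6 K, ΔS = +0.55 psu (deep − shallow).
Δρ/ρ₀ = −αΔT + βΔS = -1.44 × 10⁻⁴ + 4.29 × 10⁻⁴ = 2.85 × 10⁻⁴, so Δρ ≈ 0.2924 kg m⁻³.
N² = (g/ρ₀)·Δρ/Δz = g·(Δρ/ρ₀)/Δz = 9.81 × 2.85 × 10⁻⁴ / 101 = 2.7682 × 10⁻⁵ s⁻².
N = √(2.7682 × 10⁻⁵) = 5.2614 × 10⁻³ rad s⁻¹ → T = 2π/N = 1.1942 × 10³ s ≈ 1.19 × 10³ s.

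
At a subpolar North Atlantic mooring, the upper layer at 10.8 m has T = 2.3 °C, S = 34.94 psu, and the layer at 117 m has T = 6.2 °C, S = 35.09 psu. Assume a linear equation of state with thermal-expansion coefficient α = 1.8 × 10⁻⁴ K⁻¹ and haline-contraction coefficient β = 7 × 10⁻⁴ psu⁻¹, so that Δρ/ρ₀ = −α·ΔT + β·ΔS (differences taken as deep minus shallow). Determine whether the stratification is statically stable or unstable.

ΔT = 6.2 − 2.3 = +3.9 K and ΔS = 35.09 − 34.94 = +0.15 psu (deep − shallow).
−αΔT = -7.02 × 10⁻⁴; βΔS = 1.05 × 10⁻⁴; sum Δρ/ρ₀ = -5.97 × 10⁻⁴.
Δρ/ρ₀ < 0, so Δρ < 0: deeper water is lighter → statically unstable; the column would overturn.

unstable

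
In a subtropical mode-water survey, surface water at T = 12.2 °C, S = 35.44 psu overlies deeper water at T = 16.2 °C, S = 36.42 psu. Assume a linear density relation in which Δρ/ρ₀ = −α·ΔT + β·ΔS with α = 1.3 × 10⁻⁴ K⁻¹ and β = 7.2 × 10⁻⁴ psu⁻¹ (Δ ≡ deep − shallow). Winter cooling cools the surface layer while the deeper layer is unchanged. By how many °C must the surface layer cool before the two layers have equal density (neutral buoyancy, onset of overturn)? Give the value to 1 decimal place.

1.4 °C

Neutral buoyancy requires Δρ = 0, i.e. −α(T_deep − T_surf′) + β(S_deep − S_surf) = 0.
T_surf′ = T_deep − (β/α)·ΔS = 16.2 − (7.2 × 10⁻⁴/1.3 × 10⁻⁴)·(+0.98) = 10.772 °C.
Cooling required: 12.2 − (10.772) = 1.428 °C.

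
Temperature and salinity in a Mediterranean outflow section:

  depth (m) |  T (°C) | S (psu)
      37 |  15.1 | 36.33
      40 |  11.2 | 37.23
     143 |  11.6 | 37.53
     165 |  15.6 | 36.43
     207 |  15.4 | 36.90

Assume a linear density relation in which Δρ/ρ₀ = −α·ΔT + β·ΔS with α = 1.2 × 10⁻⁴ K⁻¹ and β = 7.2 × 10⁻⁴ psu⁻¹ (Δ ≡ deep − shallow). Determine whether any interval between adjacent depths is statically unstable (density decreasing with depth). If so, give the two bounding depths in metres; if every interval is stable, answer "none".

Evaluate Δρ/ρ₀ = −αΔT + βΔS across each adjacent pair:
  37–40 m: −αΔT+βΔS = −(1.2 × 10⁻⁴)(-3.9)+(7.2 × 10⁻⁴)(+0.90) = 1.1 × 10⁻³ → stable
  40–143 m: −αΔT+βΔS = −(1.2 × 10⁻⁴)(+0.4)+(7.2 × 10⁻⁴)(+0.30) = 1.7 × 10⁻⁴ → stable
  143–165 m: −αΔT+βΔS = −(1.2 × 10⁻⁴)(+4.0)+(7.2 × 10⁻⁴)(-1.10) = -1.3 × 10⁻³ → UNSTABLE
  165–207 m: −αΔT+βΔS = −(1.2 × 10⁻⁴)(-0.2)+(7.2 × 10⁻⁴)(+0.47) = 3.6 × 10⁻⁴ → stable
The 143–165 m interval has Δρ < 0: lighter water underlies denser water.

143–165 m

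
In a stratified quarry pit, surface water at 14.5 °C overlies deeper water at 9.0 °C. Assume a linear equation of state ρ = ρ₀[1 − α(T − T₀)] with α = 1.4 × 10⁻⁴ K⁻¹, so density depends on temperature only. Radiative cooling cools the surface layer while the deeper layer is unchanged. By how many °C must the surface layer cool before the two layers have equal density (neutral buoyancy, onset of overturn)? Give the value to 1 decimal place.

With temperature the only control, equal density requires T_surf′ = T_deep.
T_surf′ = 9.0 °C.
Cooling required: 14.5 − 9.0 = 5.5 °C.

5.5 °C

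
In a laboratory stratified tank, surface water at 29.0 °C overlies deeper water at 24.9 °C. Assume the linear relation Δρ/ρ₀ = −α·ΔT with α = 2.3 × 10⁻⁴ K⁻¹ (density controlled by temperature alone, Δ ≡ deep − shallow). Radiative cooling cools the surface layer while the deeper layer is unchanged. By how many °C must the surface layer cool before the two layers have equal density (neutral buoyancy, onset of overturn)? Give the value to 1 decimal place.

With temperature the only control, equal density requires T_surf′ = T_deep.
T_surf′ = 24.9 °C.
Cooling required: 29.0 − 24.9 = 4.1 °C.

4.1 °C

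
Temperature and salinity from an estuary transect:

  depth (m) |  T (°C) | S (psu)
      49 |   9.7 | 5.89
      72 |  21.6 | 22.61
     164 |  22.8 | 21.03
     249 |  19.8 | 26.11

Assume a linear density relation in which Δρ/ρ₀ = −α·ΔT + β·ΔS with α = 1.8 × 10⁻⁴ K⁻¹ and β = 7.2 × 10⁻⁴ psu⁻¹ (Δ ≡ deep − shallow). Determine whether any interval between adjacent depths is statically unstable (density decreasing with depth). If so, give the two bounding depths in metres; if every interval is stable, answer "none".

72–164 m

Evaluate Δρ/ρ₀ = −αΔT + βΔS across each adjacent pair:
  49–72 m: −αΔT+βΔS = −(1.8 × 10⁻⁴)(+11.9)+(7.2 × 10⁻⁴)(+16.72) = 9.9 × 10⁻³ → stable
  72–164 m: −αΔT+βΔS = −(1.8 × 10⁻⁴)(+1.2)+(7.2 × 10⁻⁴)(-1.58) = -1.4 × 10⁻³ → UNSTABLE
  164–249 m: −αΔT+βΔS = −(1.8 × 10⁻⁴)(-3.0)+(7.2 × 10⁻⁴)(+5.08) = 4.2 × 10⁻³ → stable
The 72–164 m interval has Δρ < 0: lighter water underlies denser water.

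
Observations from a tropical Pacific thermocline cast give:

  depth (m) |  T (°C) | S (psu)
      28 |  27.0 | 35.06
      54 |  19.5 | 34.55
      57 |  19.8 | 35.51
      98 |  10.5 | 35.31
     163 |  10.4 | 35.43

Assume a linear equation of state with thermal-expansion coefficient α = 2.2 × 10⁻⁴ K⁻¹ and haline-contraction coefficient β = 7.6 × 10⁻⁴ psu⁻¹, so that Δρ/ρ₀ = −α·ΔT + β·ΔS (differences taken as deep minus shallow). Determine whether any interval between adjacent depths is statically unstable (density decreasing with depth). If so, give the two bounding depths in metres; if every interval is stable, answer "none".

Evaluate Δρ/ρ₀ = −αΔT + βΔS across each adjacent pair:
  28–54 m: −αΔT+βΔS = −(2.2 × 10⁻⁴)(-7.5)+(7.6 × 10⁻⁴)(-0.51) = 1.3 × 10⁻³ → stable
  54–57 m: −αΔT+βΔS = −(2.2 × 10⁻⁴)(+0.3)+(7.6 × 10⁻⁴)(+0.96) = 6.6 × 10⁻⁴ → stable
  57–98 m: −αΔT+βΔS = −(2.2 × 10⁻⁴)(-9.3)+(7.6 × 10⁻⁴)(-0.20) = 1.9 × 10⁻³ → stable
  98–163 m: −αΔT+βΔS = −(2.2 × 10⁻⁴)(-0.1)+(7.6 × 10⁻⁴)(+0.12) = 1.1 × 10⁻⁴ → stable
Every interval has Δρ > 0: the column is stably stratified throughout.

none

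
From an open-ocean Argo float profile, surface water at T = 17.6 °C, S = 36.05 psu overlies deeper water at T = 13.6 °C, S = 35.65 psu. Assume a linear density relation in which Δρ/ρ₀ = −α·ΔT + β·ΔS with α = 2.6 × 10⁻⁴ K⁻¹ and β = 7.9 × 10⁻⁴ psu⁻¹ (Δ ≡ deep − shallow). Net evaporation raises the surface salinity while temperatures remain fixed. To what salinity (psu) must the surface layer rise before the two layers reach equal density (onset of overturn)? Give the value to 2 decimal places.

36.97 psu

Neutral buoyancy requires −α(T_deep − T_surf) + β(S_deep − S_surf′) = 0.
S_surf′ = S_deep − (α/β)·ΔT = 35.65 − (2.6 × 10⁻⁴/7.9 × 10⁻⁴)·(-4.0) = 36.9665 psu.
Increase required: 36.9665 − 36.05 = 0.9165 psu.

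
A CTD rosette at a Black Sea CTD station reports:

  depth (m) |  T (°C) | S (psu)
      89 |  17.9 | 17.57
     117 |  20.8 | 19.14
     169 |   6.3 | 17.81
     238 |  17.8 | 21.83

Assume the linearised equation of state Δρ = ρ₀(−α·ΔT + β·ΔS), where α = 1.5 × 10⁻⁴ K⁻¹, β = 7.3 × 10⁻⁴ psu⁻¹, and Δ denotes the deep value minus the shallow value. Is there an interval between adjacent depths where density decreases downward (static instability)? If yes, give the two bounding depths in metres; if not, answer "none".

none

Evaluate Δρ/ρ₀ = −αΔT + βΔS across each adjacent pair:
  89–117 m: −αΔT+βΔS = −(1.5 × 10⁻⁴)(+2.9)+(7.3 × 10⁻⁴)(+1.57) = 7.1 × 10⁻⁴ → stable
  117–169 m: −αΔT+βΔS = −(1.5 × 10⁻⁴)(-14.5)+(7.3 × 10⁻⁴)(-1.33) = 1.2 × 10⁻³ → stable
  169–238 m: −αΔT+βΔS = −(1.5 × 10⁻⁴)(+11.5)+(7.3 × 10⁻⁴)(+4.02) = 1.2 × 10⁻³ → stable
Every interval has Δρ > 0: the column is stably stratified throughout.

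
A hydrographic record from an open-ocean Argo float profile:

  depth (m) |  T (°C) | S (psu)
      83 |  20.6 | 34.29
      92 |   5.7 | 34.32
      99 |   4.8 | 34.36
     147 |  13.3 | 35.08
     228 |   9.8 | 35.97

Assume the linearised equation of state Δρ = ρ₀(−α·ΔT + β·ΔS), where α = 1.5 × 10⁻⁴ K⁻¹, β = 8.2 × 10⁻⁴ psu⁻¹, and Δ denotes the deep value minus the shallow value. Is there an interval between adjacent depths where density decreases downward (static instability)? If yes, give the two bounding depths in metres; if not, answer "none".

99–147 m

Evaluate Δρ/ρ₀ = −αΔT + βΔS across each adjacent pair:
  83–92 m: −αΔT+βΔS = −(1.5 × 10⁻⁴)(-14.9)+(8.2 × 10⁻⁴)(+0.03) = 2.3 × 10⁻³ → stable
  92–99 m: −αΔT+βΔS = −(1.5 × 10⁻⁴)(-0.9)+(8.2 × 10⁻⁴)(+0.04) = 1.7 × 10⁻⁴ → stable
  99–147 m: −αΔT+βΔS = −(1.5 × 10⁻⁴)(+8.5)+(8.2 × 10⁻⁴)(+0.72) = -6.8 × 10⁻⁴ → UNSTABLE
  147–228 m: −αΔT+βΔS = −(1.5 × 10⁻⁴)(-3.5)+(8.2 × 10⁻⁴)(+0.89) = 1.3 × 10⁻³ → stable
The 99–147 m interval has Δρ < 0: lighter water underlies denser water.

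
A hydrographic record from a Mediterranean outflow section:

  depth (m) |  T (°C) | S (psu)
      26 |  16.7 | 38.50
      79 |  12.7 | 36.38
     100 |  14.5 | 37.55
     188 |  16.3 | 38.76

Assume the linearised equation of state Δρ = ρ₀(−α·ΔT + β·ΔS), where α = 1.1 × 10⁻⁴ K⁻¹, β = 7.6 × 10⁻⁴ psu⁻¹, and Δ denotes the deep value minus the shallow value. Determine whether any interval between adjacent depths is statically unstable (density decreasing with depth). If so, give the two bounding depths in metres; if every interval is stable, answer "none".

Evaluate Δρ/ρ₀ = −αΔT + βΔS across each adjacent pair:
  26–79 m: −αΔT+βΔS = −(1.1 × 10⁻⁴)(-4.0)+(7.6 × 10⁻⁴)(-2.12) = -1.2 × 10⁻³ → UNSTABLE
  79–100 m: −αΔT+βΔS = −(1.1 × 10⁻⁴)(+1.8)+(7.6 × 10⁻⁴)(+1.17) = 6.9 × 10⁻⁴ → stable
  100–188 m: −αΔT+βΔS = −(1.1 × 10⁻⁴)(+1.8)+(7.6 × 10⁻⁴)(+1.21) = 7.2 × 10⁻⁴ → stable
The 26–79 m interval has Δρ < 0: lighter water underlies denser water.

26–79 m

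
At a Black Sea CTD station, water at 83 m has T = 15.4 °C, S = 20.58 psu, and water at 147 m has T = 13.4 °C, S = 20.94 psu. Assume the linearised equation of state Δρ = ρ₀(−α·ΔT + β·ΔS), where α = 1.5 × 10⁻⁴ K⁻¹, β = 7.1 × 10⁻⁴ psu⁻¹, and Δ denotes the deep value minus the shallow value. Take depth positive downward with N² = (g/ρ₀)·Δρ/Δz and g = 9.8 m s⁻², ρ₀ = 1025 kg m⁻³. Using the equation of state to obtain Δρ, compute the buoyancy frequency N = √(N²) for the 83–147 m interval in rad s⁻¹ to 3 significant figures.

ΔT = -2.0 K, ΔS = +0.36 psu (deep − shallow).
Δρ/ρ₀ = −αΔT + βΔS = 3.00 × 10⁻⁴ + 2.556 × 10⁻⁴ = 5.556 × 10⁻⁴, so Δρ ≈ 0.5695 kg m⁻³.
N² = (g/ρ₀)·Δρ/Δz = g·(Δρ/ρ₀)/Δz = 9.8 × 5.556 × 10⁻⁴ / 64 = 8.5076 × 10⁻⁵ s⁻².
N = √(8.5076 × 10⁻⁵) = 9.2237 × 10⁻³ rad s⁻¹ ≈ 9.22 × 10⁻³ rad s⁻¹.

9.22 × 10⁻³ rad s⁻¹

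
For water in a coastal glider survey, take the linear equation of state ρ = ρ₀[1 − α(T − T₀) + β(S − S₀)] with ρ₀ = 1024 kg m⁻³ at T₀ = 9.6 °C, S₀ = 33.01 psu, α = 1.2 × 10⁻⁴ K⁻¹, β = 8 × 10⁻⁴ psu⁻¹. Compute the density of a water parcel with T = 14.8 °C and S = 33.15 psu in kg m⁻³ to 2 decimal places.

T − T₀ = +5.2 K, S − S₀ = +0.14 psu.
Bracket = 1 − α·(+5.2) + β·(+0.14) = 1 + (-5.12 × 10⁻⁴) = 0.9994880.
ρ = 1024 × 0.9994880 = 1023.48 kg m⁻³.

1023.48 kg m⁻³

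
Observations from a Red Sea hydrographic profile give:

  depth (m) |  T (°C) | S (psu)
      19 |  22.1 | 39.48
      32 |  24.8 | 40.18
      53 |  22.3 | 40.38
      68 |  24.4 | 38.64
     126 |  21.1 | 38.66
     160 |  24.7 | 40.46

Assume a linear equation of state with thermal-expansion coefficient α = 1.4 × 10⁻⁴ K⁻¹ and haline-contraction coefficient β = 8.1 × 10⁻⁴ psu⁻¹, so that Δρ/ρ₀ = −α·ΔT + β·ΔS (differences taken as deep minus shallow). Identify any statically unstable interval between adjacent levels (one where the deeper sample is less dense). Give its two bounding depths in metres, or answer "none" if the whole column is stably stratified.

Evaluate Δρ/ρ₀ = −αΔT + βΔS across each adjacent pair:
  19–32 m: −αΔT+βΔS = −(1.4 × 10⁻⁴)(+2.7)+(8.1 × 10⁻⁴)(+0.70) = 1.9 × 10⁻⁴ → stable
  32–53 m: −αΔT+βΔS = −(1.4 × 10⁻⁴)(-2.5)+(8.1 × 10⁻⁴)(+0.20) = 5.1 × 10⁻⁴ → stable
  53–68 m: −αΔT+βΔS = −(1.4 × 10⁻⁴)(+2.1)+(8.1 × 10⁻⁴)(-1.74) = -1.7 × 10⁻³ → UNSTABLE
  68–126 m: −αΔT+βΔS = −(1.4 × 10⁻⁴)(-3.3)+(8.1 × 10⁻⁴)(+0.02) = 4.8 × 10⁻⁴ → stable
  126–160 m: −αΔT+βΔS = −(1.4 × 10⁻⁴)(+3.6)+(8.1 × 10⁻⁴)(+1.80) = 9.5 × 10⁻⁴ → stable
The 53–68 m interval has Δρ < 0: lighter water underlies denser water.

53–68 m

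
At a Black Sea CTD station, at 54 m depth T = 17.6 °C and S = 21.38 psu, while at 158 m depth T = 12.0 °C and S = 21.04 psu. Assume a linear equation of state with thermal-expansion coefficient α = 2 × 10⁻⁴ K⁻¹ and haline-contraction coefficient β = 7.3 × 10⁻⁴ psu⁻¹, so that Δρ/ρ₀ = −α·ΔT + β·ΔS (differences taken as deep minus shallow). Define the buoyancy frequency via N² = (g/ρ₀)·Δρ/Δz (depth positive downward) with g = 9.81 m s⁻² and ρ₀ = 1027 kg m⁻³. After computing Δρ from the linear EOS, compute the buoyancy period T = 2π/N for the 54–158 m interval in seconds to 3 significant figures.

693 s

ΔT = -5.6 K, ΔS = -0.34 psu (deep − shallow).
Δρ/ρ₀ = −αΔT + βΔS = 1.12 × 10⁻³ − 2.482 × 10⁻⁴ = 8.718 × 10⁻⁴, so Δρ ≈ 0.8953 kg m⁻³.
N² = (g/ρ₀)·Δρ/Δz = g·(Δρ/ρ₀)/Δz = 9.81 × 8.718 × 10⁻⁴ / 104 = 8.2234 × 10⁻⁵ s⁻².
N = √(8.2234 × 10⁻⁵) = 9.0683 × 10⁻³ rad s⁻¹ → T = 2π/N = 692.87 s ≈ 693 s.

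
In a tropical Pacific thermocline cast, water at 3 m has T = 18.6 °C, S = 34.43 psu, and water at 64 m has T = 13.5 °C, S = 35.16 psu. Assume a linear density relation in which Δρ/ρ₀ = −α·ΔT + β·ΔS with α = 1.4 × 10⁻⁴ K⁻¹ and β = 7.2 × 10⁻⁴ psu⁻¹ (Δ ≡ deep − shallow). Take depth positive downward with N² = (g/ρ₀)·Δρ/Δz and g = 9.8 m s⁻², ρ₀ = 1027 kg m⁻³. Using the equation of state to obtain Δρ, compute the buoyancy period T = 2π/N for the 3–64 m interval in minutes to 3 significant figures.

7.42 min

ΔT = -5.1 K, ΔS = +0.73 psu (deep − shallow).
Δρ/ρ₀ = −αΔT + βΔS = 7.14 × 10⁻⁴ + 5.256 × 10⁻⁴ = 1.2396 × 10⁻³, so Δρ ≈ 1.273 kg m⁻³.
N² = (g/ρ₀)·Δρ/Δz = g·(Δρ/ρ₀)/Δz = 9.8 × 1.2396 × 10⁻³ / 61 = 1.9915 × 10⁻⁴ s⁻².
N = √(1.9915 × 10⁻⁴) = 0.014112 rad s⁻¹ → T = 2π/N = 445.24 s = 7.4207 min ≈ 7.42 min.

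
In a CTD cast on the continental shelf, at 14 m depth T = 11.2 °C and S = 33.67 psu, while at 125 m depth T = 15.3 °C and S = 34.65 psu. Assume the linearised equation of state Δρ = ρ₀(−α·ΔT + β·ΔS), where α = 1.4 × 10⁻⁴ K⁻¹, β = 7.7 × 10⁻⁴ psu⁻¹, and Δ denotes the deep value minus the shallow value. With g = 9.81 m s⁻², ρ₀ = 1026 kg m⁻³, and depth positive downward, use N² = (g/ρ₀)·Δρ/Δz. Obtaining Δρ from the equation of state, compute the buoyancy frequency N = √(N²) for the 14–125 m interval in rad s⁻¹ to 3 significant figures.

ΔT = +4.1 K, ΔS = +0.98 psu (deep − shallow).
Δρ/ρ₀ = −αΔT + βΔS = -5.74 × 10⁻⁴ + 7.546 × 10⁻⁴ = 1.806 × 10⁻⁴, so Δρ ≈ 0.1853 kg m⁻³.
N² = (g/ρ₀)·Δρ/Δz = g·(Δρ/ρ₀)/Δz = 9.81 × 1.806 × 10⁻⁴ / 111 = 1.5961 × 10⁻⁵ s⁻².
N = √(1.5961 × 10⁻⁵) = 3.9951 × 10⁻³ rad s⁻¹ ≈ 4.00 × 10⁻³ rad s⁻¹.

4.00 × 10⁻³ rad s⁻¹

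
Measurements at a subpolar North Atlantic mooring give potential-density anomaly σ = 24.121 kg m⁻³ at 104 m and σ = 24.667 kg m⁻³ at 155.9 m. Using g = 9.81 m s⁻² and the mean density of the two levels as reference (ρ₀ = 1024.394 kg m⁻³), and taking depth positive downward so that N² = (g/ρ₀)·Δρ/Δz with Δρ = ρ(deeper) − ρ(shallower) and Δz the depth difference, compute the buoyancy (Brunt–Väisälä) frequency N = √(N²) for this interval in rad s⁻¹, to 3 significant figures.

0.0100 rad s⁻¹

Δρ = 1024.667 − 1024.121 = 0.546 kg m⁻³ over Δz = 155.9 − 104 = 51.9 m.
N² = (9.81/1024.394) × (0.546/51.9) = 1.0075 × 10⁻⁴ s⁻².
N = √(1.0075 × 10⁻⁴) = 0.010037 rad s⁻¹ ≈ 0.0100 rad s⁻¹.
A positive N² confirms static stability across the interval.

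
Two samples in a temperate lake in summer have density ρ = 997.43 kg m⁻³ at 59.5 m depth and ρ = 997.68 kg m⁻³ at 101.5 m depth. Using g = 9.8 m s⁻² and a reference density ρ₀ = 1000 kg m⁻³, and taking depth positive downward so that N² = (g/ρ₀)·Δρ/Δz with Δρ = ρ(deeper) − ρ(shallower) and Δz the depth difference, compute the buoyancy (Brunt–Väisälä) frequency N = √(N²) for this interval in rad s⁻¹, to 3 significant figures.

7.64 × 10⁻³ rad s⁻¹

Δρ = 997.68 − 997.43 = 0.25 kg m⁻³ over Δz = 101.5 − 59.5 = 42 m.
N² = (9.8/1000) × (0.25/42) = 5.8333 × 10⁻⁵ s⁻².
N = √(5.8333 × 10⁻⁵) = 7.6376 × 10⁻³ rad s⁻¹ ≈ 7.64 × 10⁻³ rad s⁻¹.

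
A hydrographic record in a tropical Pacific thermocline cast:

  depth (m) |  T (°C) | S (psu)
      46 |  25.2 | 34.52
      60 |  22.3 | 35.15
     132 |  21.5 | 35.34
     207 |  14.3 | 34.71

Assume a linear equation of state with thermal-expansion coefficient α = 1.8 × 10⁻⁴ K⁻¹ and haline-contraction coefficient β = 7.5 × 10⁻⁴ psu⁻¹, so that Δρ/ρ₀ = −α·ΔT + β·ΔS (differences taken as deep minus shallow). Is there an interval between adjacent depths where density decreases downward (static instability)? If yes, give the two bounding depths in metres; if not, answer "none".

none

Evaluate Δρ/ρ₀ = −αΔT + βΔS across each adjacent pair:
  46–60 m: −αΔT+βΔS = −(1.8 × 10⁻⁴)(-2.9)+(7.5 × 10⁻⁴)(+0.63) = 9.9 × 10⁻⁴ → stable
  60–132 m: −αΔT+βΔS = −(1.8 × 10⁻⁴)(-0.8)+(7.5 × 10⁻⁴)(+0.19) = 2.9 × 10⁻⁴ → stable
  132–207 m: −αΔT+βΔS = −(1.8 × 10⁻⁴)(-7.2)+(7.5 × 10⁻⁴)(-0.63) = 8.2 × 10⁻⁴ → stable
Every interval has Δρ > 0: the column is stably stratified throughout.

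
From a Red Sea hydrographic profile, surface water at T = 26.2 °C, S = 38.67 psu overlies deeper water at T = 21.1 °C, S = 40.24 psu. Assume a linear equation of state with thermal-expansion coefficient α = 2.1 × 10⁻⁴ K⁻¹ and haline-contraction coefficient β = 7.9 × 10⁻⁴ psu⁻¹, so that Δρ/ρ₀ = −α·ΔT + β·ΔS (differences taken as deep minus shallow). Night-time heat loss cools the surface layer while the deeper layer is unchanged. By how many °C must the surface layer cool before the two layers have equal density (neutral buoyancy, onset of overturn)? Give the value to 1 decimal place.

11.0 °C

Neutral buoyancy requires Δρ = 0, i.e. −α(T_deep − T_surf′) + β(S_deep − S_surf) = 0.
T_surf′ = T_deep − (β/α)·ΔS = 21.1 − (7.9 × 10⁻⁴/2.1 × 10⁻⁴)·(+1.57) = 15.194 °C.
Cooling required: 26.2 − (15.194) = 11.006 °C.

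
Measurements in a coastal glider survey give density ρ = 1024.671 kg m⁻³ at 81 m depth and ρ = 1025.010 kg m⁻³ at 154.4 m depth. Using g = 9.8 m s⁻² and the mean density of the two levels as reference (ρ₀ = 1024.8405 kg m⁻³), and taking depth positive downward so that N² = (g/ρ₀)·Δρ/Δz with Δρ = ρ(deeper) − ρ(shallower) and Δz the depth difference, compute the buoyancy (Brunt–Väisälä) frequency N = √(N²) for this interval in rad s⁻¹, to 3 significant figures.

Δρ = 1025.010 − 1024.671 = 0.339 kg m⁻³ over Δz = 154.4 − 81 = 73.4 m.
N² = (9.8/1024.8405) × (0.339/73.4) = 4.4165 × 10⁻⁵ s⁻².
N = √(4.4165 × 10⁻⁵) = 6.6457 × 10⁻³ rad s⁻¹ ≈ 6.65 × 10⁻³ rad s⁻¹.

6.65 × 10⁻³ rad s⁻¹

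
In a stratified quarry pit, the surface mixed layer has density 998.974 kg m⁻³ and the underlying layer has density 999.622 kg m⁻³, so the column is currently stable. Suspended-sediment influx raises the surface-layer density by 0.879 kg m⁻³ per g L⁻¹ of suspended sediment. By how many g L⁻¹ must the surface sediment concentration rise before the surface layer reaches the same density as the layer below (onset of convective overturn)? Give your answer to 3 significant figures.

0.737 g L⁻¹

Density deficit of the surface layer: 999.622 − 998.974 = 0.648 kg m⁻³.
Required change = 0.648 / 0.879 = 0.737 g L⁻¹.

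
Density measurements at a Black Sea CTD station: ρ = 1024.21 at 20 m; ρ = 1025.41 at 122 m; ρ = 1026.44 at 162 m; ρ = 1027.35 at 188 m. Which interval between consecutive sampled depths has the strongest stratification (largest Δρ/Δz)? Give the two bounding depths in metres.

Compute the density gradient over each adjacent pair:
  20–122 m: Δρ/Δz = 1.20/102 = 0.012 kg m⁻⁴
  122–162 m: Δρ/Δz = 1.03/40 = 0.026 kg m⁻⁴
  162–188 m: Δρ/Δz = 0.91/26 = 0.035 kg m⁻⁴
The largest gradient is in the 162–188 m interval — the pycnocline.

162–188 m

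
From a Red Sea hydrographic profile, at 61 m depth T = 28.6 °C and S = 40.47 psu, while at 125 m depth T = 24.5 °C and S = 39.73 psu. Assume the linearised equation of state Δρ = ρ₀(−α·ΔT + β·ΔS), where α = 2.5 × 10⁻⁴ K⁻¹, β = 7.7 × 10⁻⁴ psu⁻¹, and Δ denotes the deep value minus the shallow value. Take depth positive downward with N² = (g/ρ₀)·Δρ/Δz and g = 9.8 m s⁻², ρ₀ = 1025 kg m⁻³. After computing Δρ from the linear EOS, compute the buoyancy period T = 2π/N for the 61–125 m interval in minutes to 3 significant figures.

ΔT = -4.1 K, ΔS = -0.74 psu (deep − shallow).
Δρ/ρ₀ = −αΔT + βΔS = 1.025 × 10⁻³ − 5.698 × 10⁻⁴ = 4.552 × 10⁻⁴, so Δρ ≈ 0.4666 kg m⁻³.
N² = (g/ρ₀)·Δρ/Δz = g·(Δρ/ρ₀)/Δz = 9.8 × 4.552 × 10⁻⁴ / 64 = 6.9702 × 10⁻⁵ s⁻².
N = √(6.9702 × 10⁻⁵) = 8.3488 × 10⁻³ rad s⁻¹ → T = 2π/N = 752.59 s = 12.543 min ≈ 12.5 min.

12.5 min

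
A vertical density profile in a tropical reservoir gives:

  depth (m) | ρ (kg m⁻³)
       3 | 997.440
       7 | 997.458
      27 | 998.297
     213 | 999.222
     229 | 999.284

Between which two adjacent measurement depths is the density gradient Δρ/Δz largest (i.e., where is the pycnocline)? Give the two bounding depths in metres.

7–27 m

Compute the density gradient over each adjacent pair:
  3–7 m: Δρ/Δz = 0.018/4 = 4.5 × 10⁻³ kg m⁻⁴
  7–27 m: Δρ/Δz = 0.839/20 = 0.042 kg m⁻⁴
  27–213 m: Δρ/Δz = 0.925/186 = 5.0 × 10⁻³ kg m⁻⁴
  213–229 m: Δρ/Δz = 0.062/16 = 3.9 × 10⁻³ kg m⁻⁴
The largest gradient is in the 7–27 m interval — the pycnocline.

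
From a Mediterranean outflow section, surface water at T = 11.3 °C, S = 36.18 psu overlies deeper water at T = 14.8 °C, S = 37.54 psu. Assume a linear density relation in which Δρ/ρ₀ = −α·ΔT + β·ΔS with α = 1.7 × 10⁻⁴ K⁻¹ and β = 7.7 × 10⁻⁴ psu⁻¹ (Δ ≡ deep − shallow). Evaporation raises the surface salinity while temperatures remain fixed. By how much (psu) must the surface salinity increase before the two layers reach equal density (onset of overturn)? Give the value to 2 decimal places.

0.59 psu

Neutral buoyancy requires −α(T_deep − T_surf) + β(S_deep − S_surf′) = 0.
S_surf′ = S_deep − (α/β)·ΔT = 37.54 − (1.7 × 10⁻⁴/7.7 × 10⁻⁴)·(+3.5) = 36.7673 psu.
Increase required: 36.7673 − 36.18 = 0.5873 psu.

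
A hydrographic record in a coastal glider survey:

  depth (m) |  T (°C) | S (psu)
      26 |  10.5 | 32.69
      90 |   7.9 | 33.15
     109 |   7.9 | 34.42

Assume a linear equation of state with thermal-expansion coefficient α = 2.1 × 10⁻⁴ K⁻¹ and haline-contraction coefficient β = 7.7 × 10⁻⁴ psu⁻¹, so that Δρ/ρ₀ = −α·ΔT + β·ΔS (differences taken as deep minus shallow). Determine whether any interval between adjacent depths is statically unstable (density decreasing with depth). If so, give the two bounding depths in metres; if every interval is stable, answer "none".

none

Evaluate Δρ/ρ₀ = −αΔT + βΔS across each adjacent pair:
  26–90 m: −αΔT+βΔS = −(2.1 × 10⁻⁴)(-2.6)+(7.7 × 10⁻⁴)(+0.46) = 9.0 × 10⁻⁴ → stable
  90–109 m: −αΔT+βΔS = −(2.1 × 10⁻⁴)(+0.0)+(7.7 × 10⁻⁴)(+1.27) = 9.8 × 10⁻⁴ → stable
Every interval has Δρ > 0: the column is stably stratified throughout.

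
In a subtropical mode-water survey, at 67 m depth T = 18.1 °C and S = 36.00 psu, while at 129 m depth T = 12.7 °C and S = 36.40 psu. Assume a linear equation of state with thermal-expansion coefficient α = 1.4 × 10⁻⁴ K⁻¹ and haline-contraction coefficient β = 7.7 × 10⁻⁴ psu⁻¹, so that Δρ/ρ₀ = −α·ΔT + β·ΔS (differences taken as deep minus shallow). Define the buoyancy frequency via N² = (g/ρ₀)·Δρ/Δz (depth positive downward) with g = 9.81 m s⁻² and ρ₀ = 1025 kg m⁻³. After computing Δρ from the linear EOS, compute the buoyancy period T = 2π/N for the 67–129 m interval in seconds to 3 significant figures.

484 s

ΔT = -5.4 K, ΔS = +0.40 psu (deep − shallow).
Δρ/ρ₀ = −αΔT + βΔS = 7.56 × 10⁻⁴ + 3.08 × 10⁻⁴ = 1.064 × 10⁻³, so Δρ ≈ 1.091 kg m⁻³.
N² = (g/ρ₀)·Δρ/Δz = g·(Δρ/ρ₀)/Δz = 9.81 × 1.064 × 10⁻³ / 62 = 1.6835 × 10⁻⁴ s⁻².
N = √(1.6835 × 10⁻⁴) = 0.012975 rad s⁻¹ → T = 2π/N = 484.25 s ≈ 484 s.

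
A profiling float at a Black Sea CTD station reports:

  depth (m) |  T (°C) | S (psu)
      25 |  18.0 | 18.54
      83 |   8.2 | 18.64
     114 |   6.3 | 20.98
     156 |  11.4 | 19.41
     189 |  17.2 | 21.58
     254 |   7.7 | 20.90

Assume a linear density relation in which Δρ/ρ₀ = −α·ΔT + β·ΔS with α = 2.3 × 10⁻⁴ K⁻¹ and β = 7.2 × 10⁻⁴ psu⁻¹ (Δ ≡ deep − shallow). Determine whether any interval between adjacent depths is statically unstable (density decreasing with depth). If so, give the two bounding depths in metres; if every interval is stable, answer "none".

114–156 m

Evaluate Δρ/ρ₀ = −αΔT + βΔS across each adjacent pair:
  25–83 m: −αΔT+βΔS = −(2.3 × 10⁻⁴)(-9.8)+(7.2 × 10⁻⁴)(+0.10) = 2.3 × 10⁻³ → stable
  83–114 m: −αΔT+βΔS = −(2.3 × 10⁻⁴)(-1.9)+(7.2 × 10⁻⁴)(+2.34) = 2.1 × 10⁻³ → stable
  114–156 m: −αΔT+βΔS = −(2.3 × 10⁻⁴)(+5.1)+(7.2 × 10⁻⁴)(-1.57) = -2.3 × 10⁻³ → UNSTABLE
  156–189 m: −αΔT+βΔS = −(2.3 × 10⁻⁴)(+5.8)+(7.2 × 10⁻⁴)(+2.17) = 2.3 × 10⁻⁴ → stable
  189–254 m: −αΔT+βΔS = −(2.3 × 10⁻⁴)(-9.5)+(7.2 × 10⁻⁴)(-0.68) = 1.7 × 10⁻³ → stable
The 114–156 m interval has Δρ < 0: lighter water underlies denser water.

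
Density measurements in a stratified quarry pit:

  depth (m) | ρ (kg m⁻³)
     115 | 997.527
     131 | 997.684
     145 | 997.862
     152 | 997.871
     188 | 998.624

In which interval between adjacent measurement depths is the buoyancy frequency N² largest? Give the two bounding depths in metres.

152–188 m

Compute the density gradient over each adjacent pair:
  115–131 m: Δρ/Δz = 0.157/16 = 9.8 × 10⁻³ kg m⁻⁴
  131–145 m: Δρ/Δz = 0.178/14 = 0.013 kg m⁻⁴
  145–152 m: Δρ/Δz = 0.009/7 = 1.3 × 10⁻³ kg m⁻⁴
  152–188 m: Δρ/Δz = 0.753/36 = 0.021 kg m⁻⁴
The largest gradient is in the 152–188 m interval — the pycnocline.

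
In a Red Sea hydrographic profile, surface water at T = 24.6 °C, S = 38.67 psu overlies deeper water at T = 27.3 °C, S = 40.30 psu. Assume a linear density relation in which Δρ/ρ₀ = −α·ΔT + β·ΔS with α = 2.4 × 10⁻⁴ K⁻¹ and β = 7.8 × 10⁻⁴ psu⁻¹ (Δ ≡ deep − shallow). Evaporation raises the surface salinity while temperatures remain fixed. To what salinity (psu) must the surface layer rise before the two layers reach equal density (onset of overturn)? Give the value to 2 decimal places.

Neutral buoyancy requires −α(T_deep − T_surf) + β(S_deep − S_surf′) = 0.
S_surf′ = S_deep − (α/β)·ΔT = 40.30 − (2.4 × 10⁻⁴/7.8 × 10⁻⁴)·(+2.7) = 39.4692 psu.
Increase required: 39.4692 − 38.67 = 0.7992 psu.

39.47 psu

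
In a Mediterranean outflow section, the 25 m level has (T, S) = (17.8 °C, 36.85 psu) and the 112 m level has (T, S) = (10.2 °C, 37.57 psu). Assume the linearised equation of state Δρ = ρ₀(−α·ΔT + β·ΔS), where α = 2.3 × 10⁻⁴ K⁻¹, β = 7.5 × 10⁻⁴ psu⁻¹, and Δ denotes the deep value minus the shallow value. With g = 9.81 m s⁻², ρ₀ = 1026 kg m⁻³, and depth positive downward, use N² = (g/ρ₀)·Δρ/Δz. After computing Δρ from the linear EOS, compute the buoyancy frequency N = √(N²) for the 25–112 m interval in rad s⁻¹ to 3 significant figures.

ΔT = -7.6 K, ΔS = +0.72 psu (deep − shallow).
Δρ/ρ₀ = −αΔT + βΔS = 1.748 × 10⁻³ + 5.40 × 10⁻⁴ = 2.288 × 10⁻³, so Δρ ≈ 2.347 kg m⁻³.
N² = (g/ρ₀)·Δρ/Δz = g·(Δρ/ρ₀)/Δz = 9.81 × 2.288 × 10⁻³ / 87 = 2.5799 × 10⁻⁴ s⁻².
N = √(2.5799 × 10⁻⁴) = 0.016062 rad s⁻¹ ≈ 0.0161 rad s⁻¹.

0.0161 rad s⁻¹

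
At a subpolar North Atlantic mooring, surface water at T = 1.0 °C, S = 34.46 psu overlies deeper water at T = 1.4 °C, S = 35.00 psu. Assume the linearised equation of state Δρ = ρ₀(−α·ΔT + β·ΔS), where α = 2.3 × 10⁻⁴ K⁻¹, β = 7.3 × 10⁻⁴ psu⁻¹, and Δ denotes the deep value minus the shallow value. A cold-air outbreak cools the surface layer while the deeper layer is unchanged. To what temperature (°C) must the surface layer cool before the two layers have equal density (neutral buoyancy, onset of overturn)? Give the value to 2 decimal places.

Neutral buoyancy requires Δρ = 0, i.e. −α(T_deep − T_surf′) + β(S_deep − S_surf) = 0.
T_surf′ = T_deep − (β/α)·ΔS = 1.4 − (7.3 × 10⁻⁴/2.3 × 10⁻⁴)·(+0.54) = -0.3139 °C.
Cooling required: 1.0 − (-0.3139) = 1.3139 °C.

-0.31 °C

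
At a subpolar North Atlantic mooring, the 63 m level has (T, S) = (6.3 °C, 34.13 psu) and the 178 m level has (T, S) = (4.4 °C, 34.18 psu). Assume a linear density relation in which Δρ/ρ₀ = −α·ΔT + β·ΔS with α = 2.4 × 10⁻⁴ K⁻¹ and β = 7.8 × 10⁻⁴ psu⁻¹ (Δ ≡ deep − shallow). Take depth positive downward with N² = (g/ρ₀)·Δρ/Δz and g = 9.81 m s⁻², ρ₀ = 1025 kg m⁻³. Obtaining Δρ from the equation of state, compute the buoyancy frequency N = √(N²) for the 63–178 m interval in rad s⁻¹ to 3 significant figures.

6.50 × 10⁻³ rad s⁻¹

ΔT = -1.9 K, ΔS = +0.05 psu (deep − shallow).
Δρ/ρ₀ = −αΔT + βΔS = 4.56 × 10⁻⁴ + 3.90 × 10⁻⁵ = 4.95 × 10⁻⁴, so Δρ ≈ 0.5074 kg m⁻³.
N² = (g/ρ₀)·Δρ/Δz = g·(Δρ/ρ₀)/Δz = 9.81 × 4.95 × 10⁻⁴ / 115 = 4.2226 × 10⁻⁵ s⁻².
N = √(4.2226 × 10⁻⁵) = 6.4982 × 10⁻³ rad s⁻¹ ≈ 6.50 × 10⁻³ rad s⁻¹.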